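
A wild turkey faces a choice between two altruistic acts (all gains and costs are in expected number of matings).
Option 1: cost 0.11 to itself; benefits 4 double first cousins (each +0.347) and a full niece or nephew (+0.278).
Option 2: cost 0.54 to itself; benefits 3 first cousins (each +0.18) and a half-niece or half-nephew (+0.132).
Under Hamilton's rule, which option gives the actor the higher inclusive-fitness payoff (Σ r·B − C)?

Option 1: r to a double first cousin = 0.25.
Option 1: r to a full niece or nephew = 0.25.
Option 1: Σ r·B − C = (4·0.25·0.347 + 1·0.25·0.278) − 0.11 = 0.3065.
Option 2: r to a first cousin = 0.125.
Option 2: r to a half-niece or half-nephew = 0.125.
Option 2: Σ r·B − C = (3·0.125·0.18 + 1·0.125·0.132) − 0.54 = -0.456.
Option 1 has the higher net inclusive-fitness payoff.

Option 1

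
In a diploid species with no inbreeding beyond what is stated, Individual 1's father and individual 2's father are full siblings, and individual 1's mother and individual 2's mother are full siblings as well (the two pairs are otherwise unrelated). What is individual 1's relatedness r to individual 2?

0.25

Independent pedigree routes through distinct common ancestors add.
Individual 1 and individual 2 are related in two ways: first cousins through their fathers (r = 1/8) and first cousins through their mothers (r = 1/8) — i.e. double first cousins.
r = 1/8 + 1/8 = 1/4 = 0.25.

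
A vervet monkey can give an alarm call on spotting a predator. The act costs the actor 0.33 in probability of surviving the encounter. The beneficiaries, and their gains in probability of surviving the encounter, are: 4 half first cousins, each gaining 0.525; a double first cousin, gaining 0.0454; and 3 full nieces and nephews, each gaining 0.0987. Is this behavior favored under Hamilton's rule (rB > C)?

No

Hamilton's rule: the trait is favored when the sum of r·B over every recipient exceeds the actor's cost C.
r to a half first cousin = 0.0625 (half first cousins share one grandparent — one path of length 4: r = (1/2)^4 = 1/16).
r to a double first cousin = 1/4 (double first cousins share both grandparent pairs — four paths of length 4: r = 4·(1/2)^4 = 1/4).
r to a full niece or nephew = 0.25 (full aunt/uncle↔niece/nephew: two paths of length 3 through the shared grandparent pair: r = 2·(1/2)^3 = 1/4).
Summing one r·B term per recipient: 4·0.0625·0.525 + 1·0.25·0.0454 + 3·0.25·0.0987 = 0.216625.
0.216625 < 0.33: the indirect benefit is less than the cost.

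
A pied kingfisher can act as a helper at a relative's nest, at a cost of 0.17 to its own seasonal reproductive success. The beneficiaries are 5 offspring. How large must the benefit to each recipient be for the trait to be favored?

r to an offspring = 1/2 (one parent–offspring link: r = (1/2)^1 = 1/2).
Hamilton's rule with n recipients of equal r: n·r·B > C, so B > C/(n·r) = 0.17/(5·0.5) = 0.068.

0.068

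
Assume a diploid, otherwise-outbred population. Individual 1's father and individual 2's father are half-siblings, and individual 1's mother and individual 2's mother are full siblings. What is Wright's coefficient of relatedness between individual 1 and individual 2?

Relatedness sums over independent paths through distinct common ancestors.
Individual 1 and individual 2 are related in two ways: half first cousins through their fathers (r = 1/16) and first cousins through their mothers (r = 1/8).
r = 1/16 + 1/8 = 0.1875.

0.1875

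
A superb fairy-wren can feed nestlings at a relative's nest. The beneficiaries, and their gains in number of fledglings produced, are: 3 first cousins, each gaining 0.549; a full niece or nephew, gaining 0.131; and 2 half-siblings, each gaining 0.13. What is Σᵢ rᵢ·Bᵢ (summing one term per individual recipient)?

0.303625

r to a first cousin = 1/8 (first cousins share one grandparent pair — two paths of length 4: r = 2·(1/2)^4 = 1/8).
r to a full niece or nephew = 1/4 (full aunt/uncle↔niece/nephew: two paths of length 3 through the shared grandparent pair: r = 2·(1/2)^3 = 1/4).
r to a half-sibling = 1/4 (half-sibs share one parent — one path of length 2: r = (1/2)^2 = 1/4).
Summing one r·B term per recipient: 3·0.125·0.549 + 1·0.25·0.131 + 2·0.25·0.13 = 0.303625.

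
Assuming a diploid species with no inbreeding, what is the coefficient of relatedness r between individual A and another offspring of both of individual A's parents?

0.5

Each parent–offspring link contributes a factor of 1/2, and independent paths through distinct common ancestors add.
Full sibs share both parents — two paths of length 2: r = 2·(1/2)^2 = 1/2.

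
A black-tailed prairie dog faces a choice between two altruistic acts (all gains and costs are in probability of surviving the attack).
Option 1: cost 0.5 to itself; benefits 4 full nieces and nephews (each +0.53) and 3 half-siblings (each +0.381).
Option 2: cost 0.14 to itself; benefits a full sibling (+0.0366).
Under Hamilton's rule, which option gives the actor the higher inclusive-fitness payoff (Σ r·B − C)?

Option 1

Option 1: r to a full niece or nephew = 0.25.
Option 1: r to a half-sibling = 0.25.
Option 1: Σ r·B − C = (4·0.25·0.53 + 3·0.25·0.381) − 0.5 = 0.31575.
Option 2: r to a full sibling = 0.5.
Option 2: Σ r·B − C = (1·0.5·0.0366) − 0.14 = -0.1217.
Option 1 has the higher net inclusive-fitness payoff.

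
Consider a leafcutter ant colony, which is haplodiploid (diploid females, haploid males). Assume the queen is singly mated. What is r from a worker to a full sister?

Haplodiploid full sisters inherit their father's entire haploid genome identically (contributing 1/2) and on average half of their mother's contribution (1/2 · 1/2 = 1/4); r = 1/2 + 1/4 = 3/4.

0.75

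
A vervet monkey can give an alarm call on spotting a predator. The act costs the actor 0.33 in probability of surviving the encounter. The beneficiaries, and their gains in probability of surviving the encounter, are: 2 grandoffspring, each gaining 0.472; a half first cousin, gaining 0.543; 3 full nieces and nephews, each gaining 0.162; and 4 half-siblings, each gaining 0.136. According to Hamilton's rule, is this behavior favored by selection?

Hamilton's rule: the trait is favored when the sum of r·B over every recipient exceeds the actor's cost C.
r to a grandoffspring = 0.25 (two parent–offspring links: r = (1/2)^2 = 1/4).
r to a half first cousin = 0.0625 (half first cousins share one grandparent — one path of length 4: r = (1/2)^4 = 1/16).
r to a full niece or nephew = 0.25 (full aunt/uncle↔niece/nephew: two paths of length 3 through the shared grandparent pair: r = 2·(1/2)^3 = 1/4).
r to a half-sibling = 1/4 (half-sibs share one parent — one path of length 2: r = (1/2)^2 = 1/4).
Summing one r·B term per recipient: 2·0.25·0.472 + 1·0.0625·0.543 + 3·0.25·0.162 + 4·0.25·0.136 = 0.5274375.
0.5274375 > 0.33: the indirect benefit exceeds the cost.

Yes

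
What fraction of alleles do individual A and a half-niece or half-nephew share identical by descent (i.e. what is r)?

0.125

Each parent–offspring link contributes a factor of 1/2, and independent paths through distinct common ancestors add.
Half-aunt/uncle↔niece/nephew: one path of length 3: r = (1/2)^3 = 1/8.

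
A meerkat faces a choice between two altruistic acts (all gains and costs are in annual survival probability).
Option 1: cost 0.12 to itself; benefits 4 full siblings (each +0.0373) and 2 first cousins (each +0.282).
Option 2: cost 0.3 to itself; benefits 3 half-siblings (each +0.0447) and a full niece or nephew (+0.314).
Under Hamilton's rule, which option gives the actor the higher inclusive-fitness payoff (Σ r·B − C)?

Option 1

Option 1: r to a full sibling = 0.5.
Option 1: r to a first cousin = 0.125.
Option 1: Σ r·B − C = (4·0.5·0.0373 + 2·0.125·0.282) − 0.12 = 0.0251.
Option 2: r to a half-sibling = 0.25.
Option 2: r to a full niece or nephew = 0.25.
Option 2: Σ r·B − C = (3·0.25·0.0447 + 1·0.25·0.314) − 0.3 = -0.187975.
Option 1 has the higher net inclusive-fitness payoff.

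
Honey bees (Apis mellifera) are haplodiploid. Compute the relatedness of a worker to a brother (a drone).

0.25

Her haploid brother carries none of their father's genes and a random half of their mother's genome; that half matches the maternal half of her own genome with probability 1/2: r = 1/2 · 1/2 = 1/4.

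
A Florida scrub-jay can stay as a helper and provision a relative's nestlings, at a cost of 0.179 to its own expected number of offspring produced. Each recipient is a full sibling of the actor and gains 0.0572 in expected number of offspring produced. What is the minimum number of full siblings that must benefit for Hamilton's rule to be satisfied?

r to a full sibling = 1/2 (full sibs share both parents — two paths of length 2: r = 2·(1/2)^2 = 1/2).
Hamilton's rule: n·r·B > C  ⇒  n > C/(r·B) = 0.179/(0.5·0.0572) = 6.259.
The smallest integer exceeding 6.259 is 7.

7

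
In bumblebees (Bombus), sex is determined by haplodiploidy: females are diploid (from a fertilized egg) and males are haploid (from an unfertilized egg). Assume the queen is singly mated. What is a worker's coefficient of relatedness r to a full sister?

0.75

Haplodiploid full sisters inherit their father's entire haploid genome identically (contributing 1/2) and on average half of their mother's contribution (1/2 · 1/2 = 1/4); r = 1/2 + 1/4 = 3/4.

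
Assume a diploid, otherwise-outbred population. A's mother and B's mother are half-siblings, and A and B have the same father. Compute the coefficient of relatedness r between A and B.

Relatedness sums over independent paths through distinct common ancestors.
A and B are related in two ways: half first cousins through their mothers (r = 1/16) and half-sibs through their shared father (r = 1/4).
r = 1/16 + 1/4 = 0.3125.

0.3125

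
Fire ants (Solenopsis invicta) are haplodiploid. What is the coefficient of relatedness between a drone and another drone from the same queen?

0.5

Haploid brothers each carry a random half of the queen's diploid genome, so on average they share half: r = 1/2.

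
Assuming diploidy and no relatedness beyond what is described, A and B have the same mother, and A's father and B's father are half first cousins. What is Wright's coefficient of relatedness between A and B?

0.265625

Relatedness sums over independent paths through distinct common ancestors.
A and B are related in two ways: half-sibs through their shared mother (r = 1/4) and half second cousins through their fathers (r = 1/64).
r = 1/4 + 1/64 = 0.265625.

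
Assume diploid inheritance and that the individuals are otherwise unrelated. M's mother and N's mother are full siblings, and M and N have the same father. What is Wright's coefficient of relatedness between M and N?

0.375

Relatedness sums over independent paths through distinct common ancestors.
M and N are related in two ways: first cousins through their mothers (r = 1/8) and half-sibs through their shared father (r = 1/4).
r = 1/8 + 1/4 = 0.375.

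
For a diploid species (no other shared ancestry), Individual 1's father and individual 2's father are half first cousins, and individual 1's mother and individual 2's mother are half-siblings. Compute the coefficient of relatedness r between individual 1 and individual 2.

With two independent routes of shared ancestry, r is the sum of the two contributions.
Individual 1 and individual 2 are related in two ways: half second cousins through their fathers (r = 1/64) and half first cousins through their mothers (r = 1/16).
r = 1/64 + 1/16 = 5/64 = 0.078125.

0.078125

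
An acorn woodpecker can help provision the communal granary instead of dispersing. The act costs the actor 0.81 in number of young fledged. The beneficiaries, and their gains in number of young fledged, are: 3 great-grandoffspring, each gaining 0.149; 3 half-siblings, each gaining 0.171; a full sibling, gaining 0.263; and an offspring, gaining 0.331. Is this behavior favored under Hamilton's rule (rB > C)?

No

Hamilton's rule: the trait is favored when the sum of r·B over every recipient exceeds the actor's cost C.
r to a great-grandoffspring = 0.125 (three parent–offspring links: r = (1/2)^3 = 1/8).
r to a half-sibling = 0.25 (half-sibs share one parent — one path of length 2: r = (1/2)^2 = 1/4).
r to a full sibling = 1/2 (full sibs share both parents — two paths of length 2: r = 2·(1/2)^2 = 1/2).
r to an offspring = 0.5 (one parent–offspring link: r = (1/2)^1 = 1/2).
Summing one r·B term per recipient: 3·0.125·0.149 + 3·0.25·0.171 + 1·0.5·0.263 + 1·0.5·0.331 = 0.481125.
0.481125 < 0.81: the indirect benefit is less than the cost.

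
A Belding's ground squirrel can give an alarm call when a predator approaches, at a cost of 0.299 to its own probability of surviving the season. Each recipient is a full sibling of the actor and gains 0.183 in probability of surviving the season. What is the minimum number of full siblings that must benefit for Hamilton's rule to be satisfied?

4

r to a full sibling = 1/2 (full sibs share both parents — two paths of length 2: r = 2·(1/2)^2 = 1/2).
Hamilton's rule: n·r·B > C  ⇒  n > C/(r·B) = 0.299/(0.5·0.183) = 3.268.
The smallest integer exceeding 3.268 is 4.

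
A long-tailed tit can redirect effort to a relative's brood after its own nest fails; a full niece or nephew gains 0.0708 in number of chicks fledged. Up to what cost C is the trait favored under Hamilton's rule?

0.0177

r to a full niece or nephew = 0.25 (full aunt/uncle↔niece/nephew: two paths of length 3 through the shared grandparent pair: r = 2·(1/2)^3 = 1/4).
Hamilton's rule: n·r·B > C, so the trait is favored while C < n·r·B = 1·0.25·0.0708 = 0.0177.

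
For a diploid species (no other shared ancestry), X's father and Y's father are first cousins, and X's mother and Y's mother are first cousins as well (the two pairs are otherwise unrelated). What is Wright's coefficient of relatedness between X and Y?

Wright's path rule: contributions from independent ancestry routes add.
X and Y are related in two ways: second cousins through their fathers (r = 1/32) and second cousins through their mothers (r = 1/32).
r = 1/32 + 1/32 = 0.0625.

0.0625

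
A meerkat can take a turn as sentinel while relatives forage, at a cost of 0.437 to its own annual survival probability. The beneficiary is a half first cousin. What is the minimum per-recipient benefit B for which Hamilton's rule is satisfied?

r to a half first cousin = 0.0625 (half first cousins share one grandparent — one path of length 4: r = (1/2)^4 = 1/16).
Hamilton's rule with n recipients of equal r: n·r·B > C, so B > C/(n·r) = 0.437/(1·0.0625) = 6.992.

6.992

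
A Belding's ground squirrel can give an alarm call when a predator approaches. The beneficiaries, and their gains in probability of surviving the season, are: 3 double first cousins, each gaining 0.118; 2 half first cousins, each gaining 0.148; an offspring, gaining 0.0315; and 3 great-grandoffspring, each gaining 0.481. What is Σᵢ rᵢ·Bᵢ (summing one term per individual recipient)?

0.303125

r to a double first cousin = 1/4 (double first cousins share both grandparent pairs — four paths of length 4: r = 4·(1/2)^4 = 1/4).
r to a half first cousin = 0.0625 (half first cousins share one grandparent — one path of length 4: r = (1/2)^4 = 1/16).
r to an offspring = 1/2 (one parent–offspring link: r = (1/2)^1 = 1/2).
r to a great-grandoffspring = 1/8 (three parent–offspring links: r = (1/2)^3 = 1/8).
Summing one r·B term per recipient: 3·0.25·0.118 + 2·0.0625·0.148 + 1·0.5·0.0315 + 3·0.125·0.481 = 0.303125.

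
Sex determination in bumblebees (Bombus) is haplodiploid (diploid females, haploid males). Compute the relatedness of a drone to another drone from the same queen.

0.5

Haploid brothers each carry a random half of the queen's diploid genome, so on average they share half: r = 1/2.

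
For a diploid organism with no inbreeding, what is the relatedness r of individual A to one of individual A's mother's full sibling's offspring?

Each parent–offspring link contributes a factor of 1/2, and independent paths through distinct common ancestors add.
First cousins share one grandparent pair — two paths of length 4: r = 2·(1/2)^4 = 1/8.

0.125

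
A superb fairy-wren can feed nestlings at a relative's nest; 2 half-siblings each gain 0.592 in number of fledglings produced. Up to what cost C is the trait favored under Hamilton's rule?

0.296

r to a half-sibling = 1/4 (half-sibs share one parent — one path of length 2: r = (1/2)^2 = 1/4).
Hamilton's rule: n·r·B > C, so the trait is favored while C < n·r·B = 2·0.25·0.592 = 0.296.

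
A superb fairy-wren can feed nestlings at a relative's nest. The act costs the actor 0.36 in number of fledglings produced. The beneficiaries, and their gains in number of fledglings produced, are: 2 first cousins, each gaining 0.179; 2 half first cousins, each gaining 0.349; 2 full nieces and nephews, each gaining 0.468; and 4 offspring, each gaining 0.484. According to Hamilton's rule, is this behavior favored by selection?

Yes

Hamilton's rule: the trait is favored when the sum of r·B over every recipient exceeds the actor's cost C.
r to a first cousin = 1/8 (first cousins share one grandparent pair — two paths of length 4: r = 2·(1/2)^4 = 1/8).
r to a half first cousin = 1/16 (half first cousins share one grandparent — one path of length 4: r = (1/2)^4 = 1/16).
r to a full niece or nephew = 0.25 (full aunt/uncle↔niece/nephew: two paths of length 3 through the shared grandparent pair: r = 2·(1/2)^3 = 1/4).
r to an offspring = 1/2 (one parent–offspring link: r = (1/2)^1 = 1/2).
Summing one r·B term per recipient: 2·0.125·0.179 + 2·0.0625·0.349 + 2·0.25·0.468 + 4·0.5·0.484 = 1.290375.
1.290375 > 0.36: the indirect benefit exceeds the cost.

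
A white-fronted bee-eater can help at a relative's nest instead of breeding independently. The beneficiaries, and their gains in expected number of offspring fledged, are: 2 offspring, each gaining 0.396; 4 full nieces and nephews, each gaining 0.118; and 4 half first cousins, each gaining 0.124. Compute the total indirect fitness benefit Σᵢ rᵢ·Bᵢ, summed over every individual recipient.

0.545

r to an offspring = 1/2 (one parent–offspring link: r = (1/2)^1 = 1/2).
r to a full niece or nephew = 0.25 (full aunt/uncle↔niece/nephew: two paths of length 3 through the shared grandparent pair: r = 2·(1/2)^3 = 1/4).
r to a half first cousin = 1/16 (half first cousins share one grandparent — one path of length 4: r = (1/2)^4 = 1/16).
Summing one r·B term per recipient: 2·0.5·0.396 + 4·0.25·0.118 + 4·0.0625·0.124 = 0.545.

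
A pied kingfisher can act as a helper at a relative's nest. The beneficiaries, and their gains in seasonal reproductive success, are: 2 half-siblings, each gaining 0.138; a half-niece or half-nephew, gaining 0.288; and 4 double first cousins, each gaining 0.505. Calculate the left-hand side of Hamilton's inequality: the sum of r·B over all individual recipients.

0.61

r to a half-sibling = 0.25 (half-sibs share one parent — one path of length 2: r = (1/2)^2 = 1/4).
r to a half-niece or half-nephew = 1/8 (half-aunt/uncle↔niece/nephew: one path of length 3: r = (1/2)^3 = 1/8).
r to a double first cousin = 0.25 (double first cousins share both grandparent pairs — four paths of length 4: r = 4·(1/2)^4 = 1/4).
Summing one r·B term per recipient: 2·0.25·0.138 + 1·0.125·0.288 + 4·0.25·0.505 = 0.61.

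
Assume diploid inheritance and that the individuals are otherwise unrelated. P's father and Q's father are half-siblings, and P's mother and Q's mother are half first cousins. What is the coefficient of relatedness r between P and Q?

With two independent routes of shared ancestry, r is the sum of the two contributions.
P and Q are related in two ways: half first cousins through their fathers (r = 1/16) and half second cousins through their mothers (r = 1/64).
r = 1/16 + 1/64 = 0.078125.

0.078125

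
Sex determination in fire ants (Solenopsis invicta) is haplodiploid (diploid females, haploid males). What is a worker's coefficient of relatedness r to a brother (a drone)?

0.25

Her haploid brother carries none of their father's genes and a random half of their mother's genome; that half matches the maternal half of her own genome with probability 1/2: r = 1/2 · 1/2 = 1/4.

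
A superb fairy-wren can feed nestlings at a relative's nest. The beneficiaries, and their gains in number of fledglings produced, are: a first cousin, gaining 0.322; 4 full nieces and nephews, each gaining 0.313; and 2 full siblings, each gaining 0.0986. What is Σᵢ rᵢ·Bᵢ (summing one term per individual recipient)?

r to a first cousin = 1/8 (first cousins share one grandparent pair — two paths of length 4: r = 2·(1/2)^4 = 1/8).
r to a full niece or nephew = 1/4 (full aunt/uncle↔niece/nephew: two paths of length 3 through the shared grandparent pair: r = 2·(1/2)^3 = 1/4).
r to a full sibling = 1/2 (full sibs share both parents — two paths of length 2: r = 2·(1/2)^2 = 1/2).
Summing one r·B term per recipient: 1·0.125·0.322 + 4·0.25·0.313 + 2·0.5·0.0986 = 0.45185.

0.45185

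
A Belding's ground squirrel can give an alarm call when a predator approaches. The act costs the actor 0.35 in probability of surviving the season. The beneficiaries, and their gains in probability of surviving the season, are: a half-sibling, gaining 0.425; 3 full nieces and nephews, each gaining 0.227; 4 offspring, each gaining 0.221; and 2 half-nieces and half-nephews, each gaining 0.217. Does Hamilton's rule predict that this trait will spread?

Yes

Hamilton's rule: the trait is favored when the sum of r·B over every recipient exceeds the actor's cost C.
r to a half-sibling = 1/4 (half-sibs share one parent — one path of length 2: r = (1/2)^2 = 1/4).
r to a full niece or nephew = 0.25 (full aunt/uncle↔niece/nephew: two paths of length 3 through the shared grandparent pair: r = 2·(1/2)^3 = 1/4).
r to an offspring = 0.5 (one parent–offspring link: r = (1/2)^1 = 1/2).
r to a half-niece or half-nephew = 0.125 (half-aunt/uncle↔niece/nephew: one path of length 3: r = (1/2)^3 = 1/8).
Summing one r·B term per recipient: 1·0.25·0.425 + 3·0.25·0.227 + 4·0.5·0.221 + 2·0.125·0.217 = 0.77275.
0.77275 > 0.35: the indirect benefit exceeds the cost.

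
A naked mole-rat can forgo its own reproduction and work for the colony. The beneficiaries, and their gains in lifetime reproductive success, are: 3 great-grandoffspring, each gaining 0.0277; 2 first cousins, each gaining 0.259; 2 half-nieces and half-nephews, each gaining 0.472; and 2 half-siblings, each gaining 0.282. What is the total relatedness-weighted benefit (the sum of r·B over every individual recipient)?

0.3341375

r to a great-grandoffspring = 0.125 (three parent–offspring links: r = (1/2)^3 = 1/8).
r to a first cousin = 1/8 (first cousins share one grandparent pair — two paths of length 4: r = 2·(1/2)^4 = 1/8).
r to a half-niece or half-nephew = 1/8 (half-aunt/uncle↔niece/nephew: one path of length 3: r = (1/2)^3 = 1/8).
r to a half-sibling = 0.25 (half-sibs share one parent — one path of length 2: r = (1/2)^2 = 1/4).
Summing one r·B term per recipient: 3·0.125·0.0277 + 2·0.125·0.259 + 2·0.125·0.472 + 2·0.25·0.282 = 0.3341375.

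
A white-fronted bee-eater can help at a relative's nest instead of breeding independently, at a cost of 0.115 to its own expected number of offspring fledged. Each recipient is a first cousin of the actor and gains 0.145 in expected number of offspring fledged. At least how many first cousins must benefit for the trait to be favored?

r to a first cousin = 0.125 (first cousins share one grandparent pair — two paths of length 4: r = 2·(1/2)^4 = 1/8).
Hamilton's rule: n·r·B > C  ⇒  n > C/(r·B) = 0.115/(0.125·0.145) = 6.345.
The smallest integer exceeding 6.345 is 7.

7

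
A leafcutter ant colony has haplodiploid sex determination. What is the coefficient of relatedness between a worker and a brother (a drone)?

0.25

Her haploid brother carries none of their father's genes and a random half of their mother's genome; that half matches the maternal half of her own genome with probability 1/2: r = 1/2 · 1/2 = 1/4.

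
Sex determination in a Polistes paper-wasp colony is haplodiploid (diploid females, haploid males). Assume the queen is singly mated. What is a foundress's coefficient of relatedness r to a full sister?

Haplodiploid full sisters inherit their father's entire haploid genome identically (contributing 1/2) and on average half of their mother's contribution (1/2 · 1/2 = 1/4); r = 1/2 + 1/4 = 3/4.

0.75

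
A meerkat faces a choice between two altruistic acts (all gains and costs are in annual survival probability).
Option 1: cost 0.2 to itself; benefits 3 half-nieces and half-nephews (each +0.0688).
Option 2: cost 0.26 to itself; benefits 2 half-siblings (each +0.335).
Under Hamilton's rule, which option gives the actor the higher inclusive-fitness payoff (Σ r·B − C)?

Option 1: r to a half-niece or half-nephew = 0.125.
Option 1: Σ r·B − C = (3·0.125·0.0688) − 0.2 = -0.1742.
Option 2: r to a half-sibling = 0.25.
Option 2: Σ r·B − C = (2·0.25·0.335) − 0.26 = -0.0925.
Option 2 has the higher net inclusive-fitness payoff.

Option 2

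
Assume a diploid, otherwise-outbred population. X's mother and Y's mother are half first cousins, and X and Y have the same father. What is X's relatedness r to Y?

0.265625

Independent pedigree routes through distinct common ancestors add.
X and Y are related in two ways: half second cousins through their mothers (r = 1/64) and half-sibs through their shared father (r = 1/4).
r = 1/64 + 1/4 = 0.265625.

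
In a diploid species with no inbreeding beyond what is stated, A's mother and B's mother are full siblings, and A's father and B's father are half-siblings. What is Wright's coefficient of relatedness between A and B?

0.1875

Relatedness sums over independent paths through distinct common ancestors.
A and B are related in two ways: first cousins through their mothers (r = 1/8) and half first cousins through their fathers (r = 1/16).
r = 1/8 + 1/16 = 3/16 = 0.1875.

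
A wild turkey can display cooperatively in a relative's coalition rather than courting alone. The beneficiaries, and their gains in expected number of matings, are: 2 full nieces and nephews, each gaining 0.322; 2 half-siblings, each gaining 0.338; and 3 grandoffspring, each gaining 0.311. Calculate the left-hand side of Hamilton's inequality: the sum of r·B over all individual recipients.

r to a full niece or nephew = 0.25 (full aunt/uncle↔niece/nephew: two paths of length 3 through the shared grandparent pair: r = 2·(1/2)^3 = 1/4).
r to a half-sibling = 1/4 (half-sibs share one parent — one path of length 2: r = (1/2)^2 = 1/4).
r to a grandoffspring = 0.25 (two parent–offspring links: r = (1/2)^2 = 1/4).
Summing one r·B term per recipient: 2·0.25·0.322 + 2·0.25·0.338 + 3·0.25·0.311 = 0.56325.

0.56325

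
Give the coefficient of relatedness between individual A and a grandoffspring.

0.25

Each parent–offspring link contributes a factor of 1/2, and independent paths through distinct common ancestors add.
Two parent–offspring links: r = (1/2)^2 = 1/4.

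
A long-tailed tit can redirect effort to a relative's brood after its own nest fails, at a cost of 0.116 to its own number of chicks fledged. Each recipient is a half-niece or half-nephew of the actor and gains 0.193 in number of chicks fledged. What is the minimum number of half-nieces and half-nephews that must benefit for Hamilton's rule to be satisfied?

5

r to a half-niece or half-nephew = 1/8 (half-aunt/uncle↔niece/nephew: one path of length 3: r = (1/2)^3 = 1/8).
Hamilton's rule: n·r·B > C  ⇒  n > C/(r·B) = 0.116/(0.125·0.193) = 4.808.
The smallest integer exceeding 4.808 is 5.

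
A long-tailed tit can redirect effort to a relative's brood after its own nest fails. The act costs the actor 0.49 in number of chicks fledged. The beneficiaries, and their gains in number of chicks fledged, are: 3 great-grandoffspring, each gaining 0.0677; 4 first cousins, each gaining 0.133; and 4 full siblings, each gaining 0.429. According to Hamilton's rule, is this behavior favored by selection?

Hamilton's rule: the trait is favored when the sum of r·B over every recipient exceeds the actor's cost C.
r to a great-grandoffspring = 0.125 (three parent–offspring links: r = (1/2)^3 = 1/8).
r to a first cousin = 0.125 (first cousins share one grandparent pair — two paths of length 4: r = 2·(1/2)^4 = 1/8).
r to a full sibling = 1/2 (full sibs share both parents — two paths of length 2: r = 2·(1/2)^2 = 1/2).
Summing one r·B term per recipient: 3·0.125·0.0677 + 4·0.125·0.133 + 4·0.5·0.429 = 0.9498875.
0.9498875 > 0.49: the indirect benefit exceeds the cost.

Yes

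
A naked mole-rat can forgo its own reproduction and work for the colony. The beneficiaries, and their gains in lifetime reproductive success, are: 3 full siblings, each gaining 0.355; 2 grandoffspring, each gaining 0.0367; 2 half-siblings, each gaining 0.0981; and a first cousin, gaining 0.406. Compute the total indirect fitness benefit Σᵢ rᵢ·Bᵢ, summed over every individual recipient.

r to a full sibling = 0.5 (full sibs share both parents — two paths of length 2: r = 2·(1/2)^2 = 1/2).
r to a grandoffspring = 0.25 (two parent–offspring links: r = (1/2)^2 = 1/4).
r to a half-sibling = 1/4 (half-sibs share one parent — one path of length 2: r = (1/2)^2 = 1/4).
r to a first cousin = 1/8 (first cousins share one grandparent pair — two paths of length 4: r = 2·(1/2)^4 = 1/8).
Summing one r·B term per recipient: 3·0.5·0.355 + 2·0.25·0.0367 + 2·0.25·0.0981 + 1·0.125·0.406 = 0.65065.

0.65065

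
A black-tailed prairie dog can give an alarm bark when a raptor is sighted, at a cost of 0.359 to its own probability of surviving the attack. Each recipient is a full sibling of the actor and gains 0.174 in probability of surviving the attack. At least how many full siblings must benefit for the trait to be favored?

r to a full sibling = 0.5 (full sibs share both parents — two paths of length 2: r = 2·(1/2)^2 = 1/2).
Hamilton's rule: n·r·B > C  ⇒  n > C/(r·B) = 0.359/(0.5·0.174) = 4.126.
The smallest integer exceeding 4.126 is 5.

5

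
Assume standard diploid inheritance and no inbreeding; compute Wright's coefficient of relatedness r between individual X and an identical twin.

1

Each parent–offspring link contributes a factor of 1/2, and independent paths through distinct common ancestors add.
Monozygotic twins share every allele identical by descent: r = 1.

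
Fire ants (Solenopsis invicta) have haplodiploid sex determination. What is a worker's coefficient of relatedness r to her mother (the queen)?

One meiotic link between diploid queen and diploid daughter: r = 1/2.

0.5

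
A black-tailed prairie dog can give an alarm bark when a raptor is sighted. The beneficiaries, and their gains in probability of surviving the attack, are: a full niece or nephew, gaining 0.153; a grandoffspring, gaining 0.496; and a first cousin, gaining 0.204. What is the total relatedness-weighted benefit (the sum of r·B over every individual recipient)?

r to a full niece or nephew = 1/4 (full aunt/uncle↔niece/nephew: two paths of length 3 through the shared grandparent pair: r = 2·(1/2)^3 = 1/4).
r to a grandoffspring = 1/4 (two parent–offspring links: r = (1/2)^2 = 1/4).
r to a first cousin = 1/8 (first cousins share one grandparent pair — two paths of length 4: r = 2·(1/2)^4 = 1/8).
Summing one r·B term per recipient: 1·0.25·0.153 + 1·0.25·0.496 + 1·0.125·0.204 = 0.18775.

0.18775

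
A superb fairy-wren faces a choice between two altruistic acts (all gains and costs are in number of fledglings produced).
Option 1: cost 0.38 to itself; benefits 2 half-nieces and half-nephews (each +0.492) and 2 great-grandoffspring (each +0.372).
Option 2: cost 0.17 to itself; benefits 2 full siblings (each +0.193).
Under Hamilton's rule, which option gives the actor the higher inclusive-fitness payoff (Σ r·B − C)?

Option 1: r to a half-niece or half-nephew = 0.125.
Option 1: r to a great-grandoffspring = 0.125.
Option 1: Σ r·B − C = (2·0.125·0.492 + 2·0.125·0.372) − 0.38 = -0.164.
Option 2: r to a full sibling = 0.5.
Option 2: Σ r·B − C = (2·0.5·0.193) − 0.17 = 0.023.
Option 2 has the higher net inclusive-fitness payoff.

Option 2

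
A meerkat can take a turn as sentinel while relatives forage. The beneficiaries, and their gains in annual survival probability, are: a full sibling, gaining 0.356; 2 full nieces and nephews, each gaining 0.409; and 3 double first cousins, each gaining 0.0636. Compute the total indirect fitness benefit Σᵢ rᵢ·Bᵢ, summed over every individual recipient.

0.4302

r to a full sibling = 1/2 (full sibs share both parents — two paths of length 2: r = 2·(1/2)^2 = 1/2).
r to a full niece or nephew = 1/4 (full aunt/uncle↔niece/nephew: two paths of length 3 through the shared grandparent pair: r = 2·(1/2)^3 = 1/4).
r to a double first cousin = 1/4 (double first cousins share both grandparent pairs — four paths of length 4: r = 4·(1/2)^4 = 1/4).
Summing one r·B term per recipient: 1·0.5·0.356 + 2·0.25·0.409 + 3·0.25·0.0636 = 0.4302.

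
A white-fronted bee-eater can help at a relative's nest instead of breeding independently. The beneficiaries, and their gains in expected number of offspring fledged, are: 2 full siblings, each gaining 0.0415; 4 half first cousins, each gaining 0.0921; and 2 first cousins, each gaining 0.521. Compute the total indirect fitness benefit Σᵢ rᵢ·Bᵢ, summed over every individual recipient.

r to a full sibling = 0.5 (full sibs share both parents — two paths of length 2: r = 2·(1/2)^2 = 1/2).
r to a half first cousin = 0.0625 (half first cousins share one grandparent — one path of length 4: r = (1/2)^4 = 1/16).
r to a first cousin = 0.125 (first cousins share one grandparent pair — two paths of length 4: r = 2·(1/2)^4 = 1/8).
Summing one r·B term per recipient: 2·0.5·0.0415 + 4·0.0625·0.0921 + 2·0.125·0.521 = 0.194775.

0.194775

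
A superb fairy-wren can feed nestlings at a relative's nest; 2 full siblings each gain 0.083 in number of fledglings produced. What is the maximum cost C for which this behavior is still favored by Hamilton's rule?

0.083

r to a full sibling = 0.5 (full sibs share both parents — two paths of length 2: r = 2·(1/2)^2 = 1/2).
Hamilton's rule: n·r·B > C, so the trait is favored while C < n·r·B = 2·0.5·0.083 = 0.083.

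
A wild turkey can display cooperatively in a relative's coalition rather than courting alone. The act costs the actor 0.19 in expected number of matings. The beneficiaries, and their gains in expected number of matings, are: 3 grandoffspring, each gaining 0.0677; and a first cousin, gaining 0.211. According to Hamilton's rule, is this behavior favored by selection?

Hamilton's rule: the trait is favored when the sum of r·B over every recipient exceeds the actor's cost C.
r to a grandoffspring = 0.25 (two parent–offspring links: r = (1/2)^2 = 1/4).
r to a first cousin = 0.125 (first cousins share one grandparent pair — two paths of length 4: r = 2·(1/2)^4 = 1/8).
Summing one r·B term per recipient: 3·0.25·0.0677 + 1·0.125·0.211 = 0.07715.
0.07715 < 0.19: the indirect benefit is less than the cost.

No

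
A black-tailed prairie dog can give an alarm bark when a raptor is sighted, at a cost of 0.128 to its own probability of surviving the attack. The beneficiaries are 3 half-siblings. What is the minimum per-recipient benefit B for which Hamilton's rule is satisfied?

0.1707

r to a half-sibling = 0.25 (half-sibs share one parent — one path of length 2: r = (1/2)^2 = 1/4).
Hamilton's rule with n recipients of equal r: n·r·B > C, so B > C/(n·r) = 0.128/(3·0.25) = 0.1707.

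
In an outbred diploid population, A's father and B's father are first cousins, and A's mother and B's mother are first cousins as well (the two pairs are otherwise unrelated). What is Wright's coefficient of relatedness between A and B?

Relatedness sums over independent paths through distinct common ancestors.
A and B are related in two ways: second cousins through their fathers (r = 1/32) and second cousins through their mothers (r = 1/32).
r = 1/32 + 1/32 = 1/16 = 0.0625.

0.0625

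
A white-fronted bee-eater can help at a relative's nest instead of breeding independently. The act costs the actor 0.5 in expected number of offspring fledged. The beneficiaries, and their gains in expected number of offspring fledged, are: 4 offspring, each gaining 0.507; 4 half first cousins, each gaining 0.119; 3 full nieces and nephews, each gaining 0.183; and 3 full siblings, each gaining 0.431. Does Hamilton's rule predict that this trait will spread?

Yes

Hamilton's rule: the trait is favored when the sum of r·B over every recipient exceeds the actor's cost C.
r to an offspring = 1/2 (one parent–offspring link: r = (1/2)^1 = 1/2).
r to a half first cousin = 1/16 (half first cousins share one grandparent — one path of length 4: r = (1/2)^4 = 1/16).
r to a full niece or nephew = 1/4 (full aunt/uncle↔niece/nephew: two paths of length 3 through the shared grandparent pair: r = 2·(1/2)^3 = 1/4).
r to a full sibling = 0.5 (full sibs share both parents — two paths of length 2: r = 2·(1/2)^2 = 1/2).
Summing one r·B term per recipient: 4·0.5·0.507 + 4·0.0625·0.119 + 3·0.25·0.183 + 3·0.5·0.431 = 1.8275.
1.8275 > 0.5: the indirect benefit exceeds the cost.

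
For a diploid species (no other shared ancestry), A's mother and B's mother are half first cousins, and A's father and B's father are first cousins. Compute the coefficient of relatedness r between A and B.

With two independent routes of shared ancestry, r is the sum of the two contributions.
A and B are related in two ways: half second cousins through their mothers (r = 1/64) and second cousins through their fathers (r = 1/32).
r = 1/64 + 1/32 = 0.046875.

0.046875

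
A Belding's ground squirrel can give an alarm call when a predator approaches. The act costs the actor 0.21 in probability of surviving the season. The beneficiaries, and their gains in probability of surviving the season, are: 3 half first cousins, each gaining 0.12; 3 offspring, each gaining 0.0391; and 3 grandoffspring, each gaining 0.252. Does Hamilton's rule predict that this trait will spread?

Yes

Hamilton's rule: the trait is favored when the sum of r·B over every recipient exceeds the actor's cost C.
r to a half first cousin = 0.0625 (half first cousins share one grandparent — one path of length 4: r = (1/2)^4 = 1/16).
r to an offspring = 1/2 (one parent–offspring link: r = (1/2)^1 = 1/2).
r to a grandoffspring = 1/4 (two parent–offspring links: r = (1/2)^2 = 1/4).
Summing one r·B term per recipient: 3·0.0625·0.12 + 3·0.5·0.0391 + 3·0.25·0.252 = 0.27015.
0.27015 > 0.21: the indirect benefit exceeds the cost.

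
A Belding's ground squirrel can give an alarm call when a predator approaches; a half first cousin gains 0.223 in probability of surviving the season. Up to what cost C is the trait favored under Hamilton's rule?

r to a half first cousin = 0.0625 (half first cousins share one grandparent — one path of length 4: r = (1/2)^4 = 1/16).
Hamilton's rule: n·r·B > C, so the trait is favored while C < n·r·B = 1·0.0625·0.223 = 0.0139375.

0.0139375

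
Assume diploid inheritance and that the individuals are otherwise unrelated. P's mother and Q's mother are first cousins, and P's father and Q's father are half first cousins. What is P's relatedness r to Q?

Relatedness sums over independent paths through distinct common ancestors.
P and Q are related in two ways: second cousins through their mothers (r = 1/32) and half second cousins through their fathers (r = 1/64).
r = 1/32 + 1/64 = 0.046875.

0.046875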